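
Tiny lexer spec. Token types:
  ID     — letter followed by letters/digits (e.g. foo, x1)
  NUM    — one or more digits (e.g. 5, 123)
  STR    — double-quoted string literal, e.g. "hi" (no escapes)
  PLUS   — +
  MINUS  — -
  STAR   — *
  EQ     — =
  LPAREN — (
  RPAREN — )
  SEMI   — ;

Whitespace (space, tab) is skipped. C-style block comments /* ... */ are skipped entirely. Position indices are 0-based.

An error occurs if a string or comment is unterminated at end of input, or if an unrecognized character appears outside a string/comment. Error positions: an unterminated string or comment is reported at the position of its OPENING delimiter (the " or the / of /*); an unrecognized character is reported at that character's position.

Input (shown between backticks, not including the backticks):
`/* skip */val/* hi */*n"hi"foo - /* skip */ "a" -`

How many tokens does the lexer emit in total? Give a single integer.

Answer: 8

Derivation:
pos=0: enter COMMENT mode (saw '/*')
exit COMMENT mode (now at pos=10)
pos=10: emit ID 'val' (now at pos=13)
pos=13: enter COMMENT mode (saw '/*')
exit COMMENT mode (now at pos=21)
pos=21: emit STAR '*'
pos=22: emit ID 'n' (now at pos=23)
pos=23: enter STRING mode
pos=23: emit STR "hi" (now at pos=27)
pos=27: emit ID 'foo' (now at pos=30)
pos=31: emit MINUS '-'
pos=33: enter COMMENT mode (saw '/*')
exit COMMENT mode (now at pos=43)
pos=44: enter STRING mode
pos=44: emit STR "a" (now at pos=47)
pos=48: emit MINUS '-'
DONE. 8 tokens: [ID, STAR, ID, STR, ID, MINUS, STR, MINUS]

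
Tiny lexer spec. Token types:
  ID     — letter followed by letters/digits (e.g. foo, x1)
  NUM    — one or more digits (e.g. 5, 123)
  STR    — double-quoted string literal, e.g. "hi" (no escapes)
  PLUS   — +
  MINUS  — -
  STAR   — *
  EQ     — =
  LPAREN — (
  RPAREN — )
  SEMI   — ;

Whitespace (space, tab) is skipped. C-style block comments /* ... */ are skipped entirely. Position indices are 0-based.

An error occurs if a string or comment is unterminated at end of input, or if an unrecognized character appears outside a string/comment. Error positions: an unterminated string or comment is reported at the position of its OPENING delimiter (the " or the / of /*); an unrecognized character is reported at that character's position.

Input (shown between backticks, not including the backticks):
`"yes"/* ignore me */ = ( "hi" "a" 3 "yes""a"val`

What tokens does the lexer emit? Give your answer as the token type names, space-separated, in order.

Answer: STR EQ LPAREN STR STR NUM STR STR ID

Derivation:
pos=0: enter STRING mode
pos=0: emit STR "yes" (now at pos=5)
pos=5: enter COMMENT mode (saw '/*')
exit COMMENT mode (now at pos=20)
pos=21: emit EQ '='
pos=23: emit LPAREN '('
pos=25: enter STRING mode
pos=25: emit STR "hi" (now at pos=29)
pos=30: enter STRING mode
pos=30: emit STR "a" (now at pos=33)
pos=34: emit NUM '3' (now at pos=35)
pos=36: enter STRING mode
pos=36: emit STR "yes" (now at pos=41)
pos=41: enter STRING mode
pos=41: emit STR "a" (now at pos=44)
pos=44: emit ID 'val' (now at pos=47)
DONE. 9 tokens: [STR, EQ, LPAREN, STR, STR, NUM, STR, STR, ID]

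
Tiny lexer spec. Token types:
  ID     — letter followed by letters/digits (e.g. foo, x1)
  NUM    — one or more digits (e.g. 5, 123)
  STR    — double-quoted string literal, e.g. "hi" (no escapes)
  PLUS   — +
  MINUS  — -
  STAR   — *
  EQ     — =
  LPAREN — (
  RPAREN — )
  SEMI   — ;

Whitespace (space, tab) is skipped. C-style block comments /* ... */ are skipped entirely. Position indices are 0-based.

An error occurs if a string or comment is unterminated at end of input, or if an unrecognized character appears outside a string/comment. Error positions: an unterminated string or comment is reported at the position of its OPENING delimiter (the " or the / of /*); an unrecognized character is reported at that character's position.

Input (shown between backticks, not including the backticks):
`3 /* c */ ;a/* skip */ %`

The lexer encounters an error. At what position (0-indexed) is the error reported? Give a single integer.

pos=0: emit NUM '3' (now at pos=1)
pos=2: enter COMMENT mode (saw '/*')
exit COMMENT mode (now at pos=9)
pos=10: emit SEMI ';'
pos=11: emit ID 'a' (now at pos=12)
pos=12: enter COMMENT mode (saw '/*')
exit COMMENT mode (now at pos=22)
pos=23: ERROR — unrecognized char '%'

Answer: 23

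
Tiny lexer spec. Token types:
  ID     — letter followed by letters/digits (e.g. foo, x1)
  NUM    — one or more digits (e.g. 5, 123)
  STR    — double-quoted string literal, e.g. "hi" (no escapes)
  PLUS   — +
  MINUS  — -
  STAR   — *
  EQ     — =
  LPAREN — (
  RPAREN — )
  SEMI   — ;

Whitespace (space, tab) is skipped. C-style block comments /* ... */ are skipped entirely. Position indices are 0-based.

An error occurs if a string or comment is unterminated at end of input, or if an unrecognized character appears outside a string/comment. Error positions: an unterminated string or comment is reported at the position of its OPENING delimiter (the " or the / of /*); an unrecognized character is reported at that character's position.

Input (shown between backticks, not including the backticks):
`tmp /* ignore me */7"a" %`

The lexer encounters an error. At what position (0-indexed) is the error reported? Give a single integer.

Answer: 24

Derivation:
pos=0: emit ID 'tmp' (now at pos=3)
pos=4: enter COMMENT mode (saw '/*')
exit COMMENT mode (now at pos=19)
pos=19: emit NUM '7' (now at pos=20)
pos=20: enter STRING mode
pos=20: emit STR "a" (now at pos=23)
pos=24: ERROR — unrecognized char '%'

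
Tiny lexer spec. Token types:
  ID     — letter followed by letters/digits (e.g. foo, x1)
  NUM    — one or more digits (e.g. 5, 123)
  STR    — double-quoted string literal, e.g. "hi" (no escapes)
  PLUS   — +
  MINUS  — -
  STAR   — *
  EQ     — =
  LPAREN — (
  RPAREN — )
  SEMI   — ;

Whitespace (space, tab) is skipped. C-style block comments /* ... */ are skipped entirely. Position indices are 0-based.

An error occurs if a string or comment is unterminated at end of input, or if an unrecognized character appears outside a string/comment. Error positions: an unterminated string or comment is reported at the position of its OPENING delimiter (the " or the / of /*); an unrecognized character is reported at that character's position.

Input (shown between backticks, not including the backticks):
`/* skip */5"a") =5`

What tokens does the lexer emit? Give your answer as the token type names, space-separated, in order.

Answer: NUM STR RPAREN EQ NUM

Derivation:
pos=0: enter COMMENT mode (saw '/*')
exit COMMENT mode (now at pos=10)
pos=10: emit NUM '5' (now at pos=11)
pos=11: enter STRING mode
pos=11: emit STR "a" (now at pos=14)
pos=14: emit RPAREN ')'
pos=16: emit EQ '='
pos=17: emit NUM '5' (now at pos=18)
DONE. 5 tokens: [NUM, STR, RPAREN, EQ, NUM]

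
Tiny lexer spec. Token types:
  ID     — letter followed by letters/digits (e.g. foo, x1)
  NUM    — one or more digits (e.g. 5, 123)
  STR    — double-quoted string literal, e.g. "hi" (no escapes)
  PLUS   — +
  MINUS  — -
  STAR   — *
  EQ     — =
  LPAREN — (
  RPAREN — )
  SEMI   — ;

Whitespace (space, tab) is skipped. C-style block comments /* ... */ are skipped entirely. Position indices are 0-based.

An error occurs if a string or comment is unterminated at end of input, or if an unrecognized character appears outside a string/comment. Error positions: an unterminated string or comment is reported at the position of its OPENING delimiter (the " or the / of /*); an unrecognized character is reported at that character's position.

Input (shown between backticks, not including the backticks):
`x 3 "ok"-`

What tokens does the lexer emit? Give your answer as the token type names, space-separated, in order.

pos=0: emit ID 'x' (now at pos=1)
pos=2: emit NUM '3' (now at pos=3)
pos=4: enter STRING mode
pos=4: emit STR "ok" (now at pos=8)
pos=8: emit MINUS '-'
DONE. 4 tokens: [ID, NUM, STR, MINUS]

Answer: ID NUM STR MINUS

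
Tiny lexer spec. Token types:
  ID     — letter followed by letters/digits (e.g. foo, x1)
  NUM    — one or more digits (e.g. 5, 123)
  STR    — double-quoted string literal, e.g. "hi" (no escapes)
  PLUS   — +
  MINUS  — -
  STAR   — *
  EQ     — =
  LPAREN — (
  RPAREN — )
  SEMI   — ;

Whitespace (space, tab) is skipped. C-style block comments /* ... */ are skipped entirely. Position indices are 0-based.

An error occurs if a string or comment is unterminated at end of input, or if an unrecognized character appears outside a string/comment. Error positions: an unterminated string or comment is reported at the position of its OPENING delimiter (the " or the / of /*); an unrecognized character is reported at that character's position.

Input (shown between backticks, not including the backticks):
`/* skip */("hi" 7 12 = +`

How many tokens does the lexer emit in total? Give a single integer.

pos=0: enter COMMENT mode (saw '/*')
exit COMMENT mode (now at pos=10)
pos=10: emit LPAREN '('
pos=11: enter STRING mode
pos=11: emit STR "hi" (now at pos=15)
pos=16: emit NUM '7' (now at pos=17)
pos=18: emit NUM '12' (now at pos=20)
pos=21: emit EQ '='
pos=23: emit PLUS '+'
DONE. 6 tokens: [LPAREN, STR, NUM, NUM, EQ, PLUS]

Answer: 6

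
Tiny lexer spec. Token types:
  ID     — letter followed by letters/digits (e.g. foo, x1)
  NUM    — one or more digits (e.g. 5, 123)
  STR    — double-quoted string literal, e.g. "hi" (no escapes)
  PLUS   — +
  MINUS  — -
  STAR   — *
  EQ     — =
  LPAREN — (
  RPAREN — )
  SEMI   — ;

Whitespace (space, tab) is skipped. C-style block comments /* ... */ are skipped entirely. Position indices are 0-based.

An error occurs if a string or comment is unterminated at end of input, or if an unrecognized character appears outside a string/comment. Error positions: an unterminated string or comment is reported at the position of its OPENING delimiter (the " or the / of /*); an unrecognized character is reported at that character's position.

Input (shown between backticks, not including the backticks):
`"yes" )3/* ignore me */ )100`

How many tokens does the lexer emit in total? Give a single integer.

Answer: 5

Derivation:
pos=0: enter STRING mode
pos=0: emit STR "yes" (now at pos=5)
pos=6: emit RPAREN ')'
pos=7: emit NUM '3' (now at pos=8)
pos=8: enter COMMENT mode (saw '/*')
exit COMMENT mode (now at pos=23)
pos=24: emit RPAREN ')'
pos=25: emit NUM '100' (now at pos=28)
DONE. 5 tokens: [STR, RPAREN, NUM, RPAREN, NUM]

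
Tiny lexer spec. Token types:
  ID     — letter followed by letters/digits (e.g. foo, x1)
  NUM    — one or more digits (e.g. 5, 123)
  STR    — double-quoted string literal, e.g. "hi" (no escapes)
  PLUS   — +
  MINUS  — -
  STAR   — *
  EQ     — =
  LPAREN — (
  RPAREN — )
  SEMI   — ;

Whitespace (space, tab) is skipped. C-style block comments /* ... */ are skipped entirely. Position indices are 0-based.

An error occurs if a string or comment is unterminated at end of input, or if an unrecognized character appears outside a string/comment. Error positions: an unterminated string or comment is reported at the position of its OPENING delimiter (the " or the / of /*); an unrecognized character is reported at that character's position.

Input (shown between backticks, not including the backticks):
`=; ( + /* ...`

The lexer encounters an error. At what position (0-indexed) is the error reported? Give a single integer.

pos=0: emit EQ '='
pos=1: emit SEMI ';'
pos=3: emit LPAREN '('
pos=5: emit PLUS '+'
pos=7: enter COMMENT mode (saw '/*')
pos=7: ERROR — unterminated comment (reached EOF)

Answer: 7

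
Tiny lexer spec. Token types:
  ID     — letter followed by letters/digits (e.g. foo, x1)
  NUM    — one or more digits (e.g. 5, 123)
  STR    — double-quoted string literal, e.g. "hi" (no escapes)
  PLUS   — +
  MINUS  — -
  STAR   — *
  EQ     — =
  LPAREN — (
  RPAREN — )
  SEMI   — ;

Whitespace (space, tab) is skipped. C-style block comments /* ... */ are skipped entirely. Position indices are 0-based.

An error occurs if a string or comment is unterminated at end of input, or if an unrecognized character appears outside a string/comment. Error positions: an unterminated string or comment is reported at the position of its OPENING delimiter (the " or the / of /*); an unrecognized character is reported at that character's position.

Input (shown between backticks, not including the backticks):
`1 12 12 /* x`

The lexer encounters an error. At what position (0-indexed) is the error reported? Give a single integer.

Answer: 8

Derivation:
pos=0: emit NUM '1' (now at pos=1)
pos=2: emit NUM '12' (now at pos=4)
pos=5: emit NUM '12' (now at pos=7)
pos=8: enter COMMENT mode (saw '/*')
pos=8: ERROR — unterminated comment (reached EOF)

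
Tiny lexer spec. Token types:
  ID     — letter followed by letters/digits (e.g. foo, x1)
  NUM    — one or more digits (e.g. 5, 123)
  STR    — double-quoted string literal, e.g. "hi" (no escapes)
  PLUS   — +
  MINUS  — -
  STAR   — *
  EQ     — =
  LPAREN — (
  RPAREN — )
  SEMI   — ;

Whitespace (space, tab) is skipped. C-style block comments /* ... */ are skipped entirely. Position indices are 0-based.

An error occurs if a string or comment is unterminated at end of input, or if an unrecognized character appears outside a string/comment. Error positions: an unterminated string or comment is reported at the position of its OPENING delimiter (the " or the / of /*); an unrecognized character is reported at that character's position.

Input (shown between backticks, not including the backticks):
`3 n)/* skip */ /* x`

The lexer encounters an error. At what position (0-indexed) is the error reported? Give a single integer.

Answer: 15

Derivation:
pos=0: emit NUM '3' (now at pos=1)
pos=2: emit ID 'n' (now at pos=3)
pos=3: emit RPAREN ')'
pos=4: enter COMMENT mode (saw '/*')
exit COMMENT mode (now at pos=14)
pos=15: enter COMMENT mode (saw '/*')
pos=15: ERROR — unterminated comment (reached EOF)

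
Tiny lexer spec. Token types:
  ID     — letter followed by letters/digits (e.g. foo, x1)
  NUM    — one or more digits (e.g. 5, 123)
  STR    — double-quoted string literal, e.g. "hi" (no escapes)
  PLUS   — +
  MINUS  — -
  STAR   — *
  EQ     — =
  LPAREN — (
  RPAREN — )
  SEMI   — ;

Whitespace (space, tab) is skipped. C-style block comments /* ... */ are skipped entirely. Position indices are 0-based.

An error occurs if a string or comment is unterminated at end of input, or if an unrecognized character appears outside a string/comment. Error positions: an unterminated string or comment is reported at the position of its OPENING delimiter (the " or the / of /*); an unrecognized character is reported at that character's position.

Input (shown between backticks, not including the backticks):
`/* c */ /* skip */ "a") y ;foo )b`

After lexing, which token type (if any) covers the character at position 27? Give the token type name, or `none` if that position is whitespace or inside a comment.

Answer: ID

Derivation:
pos=0: enter COMMENT mode (saw '/*')
exit COMMENT mode (now at pos=7)
pos=8: enter COMMENT mode (saw '/*')
exit COMMENT mode (now at pos=18)
pos=19: enter STRING mode
pos=19: emit STR "a" (now at pos=22)
pos=22: emit RPAREN ')'
pos=24: emit ID 'y' (now at pos=25)
pos=26: emit SEMI ';'
pos=27: emit ID 'foo' (now at pos=30)
pos=31: emit RPAREN ')'
pos=32: emit ID 'b' (now at pos=33)
DONE. 7 tokens: [STR, RPAREN, ID, SEMI, ID, RPAREN, ID]
Position 27: char is 'f' -> ID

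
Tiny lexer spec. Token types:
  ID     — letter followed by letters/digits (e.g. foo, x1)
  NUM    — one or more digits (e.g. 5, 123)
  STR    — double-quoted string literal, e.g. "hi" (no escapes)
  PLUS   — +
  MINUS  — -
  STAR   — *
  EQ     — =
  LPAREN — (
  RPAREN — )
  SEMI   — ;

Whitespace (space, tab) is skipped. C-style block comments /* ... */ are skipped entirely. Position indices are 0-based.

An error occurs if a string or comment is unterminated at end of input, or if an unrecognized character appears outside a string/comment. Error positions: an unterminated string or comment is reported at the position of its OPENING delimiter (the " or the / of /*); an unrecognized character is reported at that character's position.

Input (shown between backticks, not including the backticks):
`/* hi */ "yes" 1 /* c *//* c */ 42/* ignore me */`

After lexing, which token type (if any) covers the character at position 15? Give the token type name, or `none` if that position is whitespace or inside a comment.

pos=0: enter COMMENT mode (saw '/*')
exit COMMENT mode (now at pos=8)
pos=9: enter STRING mode
pos=9: emit STR "yes" (now at pos=14)
pos=15: emit NUM '1' (now at pos=16)
pos=17: enter COMMENT mode (saw '/*')
exit COMMENT mode (now at pos=24)
pos=24: enter COMMENT mode (saw '/*')
exit COMMENT mode (now at pos=31)
pos=32: emit NUM '42' (now at pos=34)
pos=34: enter COMMENT mode (saw '/*')
exit COMMENT mode (now at pos=49)
DONE. 3 tokens: [STR, NUM, NUM]
Position 15: char is '1' -> NUM

Answer: NUM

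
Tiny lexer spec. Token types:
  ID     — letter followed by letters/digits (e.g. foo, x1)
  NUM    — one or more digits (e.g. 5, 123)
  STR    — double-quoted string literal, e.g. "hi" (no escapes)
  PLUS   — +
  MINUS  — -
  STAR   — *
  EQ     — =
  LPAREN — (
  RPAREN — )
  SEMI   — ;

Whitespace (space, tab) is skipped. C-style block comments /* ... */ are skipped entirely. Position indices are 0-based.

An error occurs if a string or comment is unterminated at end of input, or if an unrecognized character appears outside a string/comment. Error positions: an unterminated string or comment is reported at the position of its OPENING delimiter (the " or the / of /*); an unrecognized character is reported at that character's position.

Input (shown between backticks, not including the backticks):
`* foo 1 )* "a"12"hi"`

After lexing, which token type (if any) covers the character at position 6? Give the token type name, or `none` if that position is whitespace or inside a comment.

Answer: NUM

Derivation:
pos=0: emit STAR '*'
pos=2: emit ID 'foo' (now at pos=5)
pos=6: emit NUM '1' (now at pos=7)
pos=8: emit RPAREN ')'
pos=9: emit STAR '*'
pos=11: enter STRING mode
pos=11: emit STR "a" (now at pos=14)
pos=14: emit NUM '12' (now at pos=16)
pos=16: enter STRING mode
pos=16: emit STR "hi" (now at pos=20)
DONE. 8 tokens: [STAR, ID, NUM, RPAREN, STAR, STR, NUM, STR]
Position 6: char is '1' -> NUM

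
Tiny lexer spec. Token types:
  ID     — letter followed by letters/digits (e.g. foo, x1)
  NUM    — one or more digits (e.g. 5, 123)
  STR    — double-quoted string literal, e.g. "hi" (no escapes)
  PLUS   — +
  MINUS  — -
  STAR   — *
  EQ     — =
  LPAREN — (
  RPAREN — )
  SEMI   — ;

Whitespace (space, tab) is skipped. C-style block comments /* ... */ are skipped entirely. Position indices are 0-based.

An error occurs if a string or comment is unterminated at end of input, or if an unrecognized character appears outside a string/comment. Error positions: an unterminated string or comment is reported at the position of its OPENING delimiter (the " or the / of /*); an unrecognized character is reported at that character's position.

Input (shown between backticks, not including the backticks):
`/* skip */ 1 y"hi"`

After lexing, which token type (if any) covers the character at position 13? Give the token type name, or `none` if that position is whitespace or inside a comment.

pos=0: enter COMMENT mode (saw '/*')
exit COMMENT mode (now at pos=10)
pos=11: emit NUM '1' (now at pos=12)
pos=13: emit ID 'y' (now at pos=14)
pos=14: enter STRING mode
pos=14: emit STR "hi" (now at pos=18)
DONE. 3 tokens: [NUM, ID, STR]
Position 13: char is 'y' -> ID

Answer: ID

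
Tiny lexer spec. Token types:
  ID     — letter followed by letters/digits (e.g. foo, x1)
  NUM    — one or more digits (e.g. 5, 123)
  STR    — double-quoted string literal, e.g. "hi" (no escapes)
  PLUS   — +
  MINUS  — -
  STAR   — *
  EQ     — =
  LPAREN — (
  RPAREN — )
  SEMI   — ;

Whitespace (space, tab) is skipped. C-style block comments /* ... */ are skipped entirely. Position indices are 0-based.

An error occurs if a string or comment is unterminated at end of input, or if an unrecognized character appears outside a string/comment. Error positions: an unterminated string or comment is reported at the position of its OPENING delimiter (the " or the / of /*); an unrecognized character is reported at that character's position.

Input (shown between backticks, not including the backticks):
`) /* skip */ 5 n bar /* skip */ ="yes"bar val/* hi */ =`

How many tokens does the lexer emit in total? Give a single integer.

Answer: 9

Derivation:
pos=0: emit RPAREN ')'
pos=2: enter COMMENT mode (saw '/*')
exit COMMENT mode (now at pos=12)
pos=13: emit NUM '5' (now at pos=14)
pos=15: emit ID 'n' (now at pos=16)
pos=17: emit ID 'bar' (now at pos=20)
pos=21: enter COMMENT mode (saw '/*')
exit COMMENT mode (now at pos=31)
pos=32: emit EQ '='
pos=33: enter STRING mode
pos=33: emit STR "yes" (now at pos=38)
pos=38: emit ID 'bar' (now at pos=41)
pos=42: emit ID 'val' (now at pos=45)
pos=45: enter COMMENT mode (saw '/*')
exit COMMENT mode (now at pos=53)
pos=54: emit EQ '='
DONE. 9 tokens: [RPAREN, NUM, ID, ID, EQ, STR, ID, ID, EQ]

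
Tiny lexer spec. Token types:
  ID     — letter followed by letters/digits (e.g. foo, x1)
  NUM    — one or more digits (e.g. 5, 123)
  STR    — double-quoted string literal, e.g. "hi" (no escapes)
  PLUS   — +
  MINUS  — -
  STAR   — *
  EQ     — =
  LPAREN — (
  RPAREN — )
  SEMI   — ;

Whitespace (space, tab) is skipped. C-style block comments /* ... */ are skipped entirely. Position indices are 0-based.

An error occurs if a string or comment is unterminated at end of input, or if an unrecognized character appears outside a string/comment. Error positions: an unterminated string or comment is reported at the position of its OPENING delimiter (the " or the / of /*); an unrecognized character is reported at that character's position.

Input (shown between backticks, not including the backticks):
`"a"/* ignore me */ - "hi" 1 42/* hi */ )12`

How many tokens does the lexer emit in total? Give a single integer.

pos=0: enter STRING mode
pos=0: emit STR "a" (now at pos=3)
pos=3: enter COMMENT mode (saw '/*')
exit COMMENT mode (now at pos=18)
pos=19: emit MINUS '-'
pos=21: enter STRING mode
pos=21: emit STR "hi" (now at pos=25)
pos=26: emit NUM '1' (now at pos=27)
pos=28: emit NUM '42' (now at pos=30)
pos=30: enter COMMENT mode (saw '/*')
exit COMMENT mode (now at pos=38)
pos=39: emit RPAREN ')'
pos=40: emit NUM '12' (now at pos=42)
DONE. 7 tokens: [STR, MINUS, STR, NUM, NUM, RPAREN, NUM]

Answer: 7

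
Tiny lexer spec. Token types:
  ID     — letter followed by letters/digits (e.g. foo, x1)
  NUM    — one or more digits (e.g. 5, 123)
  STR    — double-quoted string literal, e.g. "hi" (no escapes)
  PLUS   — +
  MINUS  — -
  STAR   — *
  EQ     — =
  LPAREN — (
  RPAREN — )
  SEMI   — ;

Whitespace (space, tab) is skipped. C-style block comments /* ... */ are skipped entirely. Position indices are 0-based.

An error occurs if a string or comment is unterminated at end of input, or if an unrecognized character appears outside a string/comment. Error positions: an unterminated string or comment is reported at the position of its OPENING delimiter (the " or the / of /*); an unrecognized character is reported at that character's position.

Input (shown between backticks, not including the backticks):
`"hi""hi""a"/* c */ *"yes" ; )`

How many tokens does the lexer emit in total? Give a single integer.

Answer: 7

Derivation:
pos=0: enter STRING mode
pos=0: emit STR "hi" (now at pos=4)
pos=4: enter STRING mode
pos=4: emit STR "hi" (now at pos=8)
pos=8: enter STRING mode
pos=8: emit STR "a" (now at pos=11)
pos=11: enter COMMENT mode (saw '/*')
exit COMMENT mode (now at pos=18)
pos=19: emit STAR '*'
pos=20: enter STRING mode
pos=20: emit STR "yes" (now at pos=25)
pos=26: emit SEMI ';'
pos=28: emit RPAREN ')'
DONE. 7 tokens: [STR, STR, STR, STAR, STR, SEMI, RPAREN]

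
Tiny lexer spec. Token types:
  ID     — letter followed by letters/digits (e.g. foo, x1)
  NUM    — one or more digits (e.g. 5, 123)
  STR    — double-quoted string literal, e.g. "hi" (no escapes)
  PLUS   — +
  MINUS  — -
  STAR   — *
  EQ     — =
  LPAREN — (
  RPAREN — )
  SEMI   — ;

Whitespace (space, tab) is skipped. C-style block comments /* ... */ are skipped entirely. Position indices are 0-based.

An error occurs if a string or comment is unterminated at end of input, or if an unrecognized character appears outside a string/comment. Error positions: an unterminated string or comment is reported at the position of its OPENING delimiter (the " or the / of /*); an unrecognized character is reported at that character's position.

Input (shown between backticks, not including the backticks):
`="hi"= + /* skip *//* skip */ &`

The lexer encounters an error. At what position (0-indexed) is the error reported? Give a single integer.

Answer: 30

Derivation:
pos=0: emit EQ '='
pos=1: enter STRING mode
pos=1: emit STR "hi" (now at pos=5)
pos=5: emit EQ '='
pos=7: emit PLUS '+'
pos=9: enter COMMENT mode (saw '/*')
exit COMMENT mode (now at pos=19)
pos=19: enter COMMENT mode (saw '/*')
exit COMMENT mode (now at pos=29)
pos=30: ERROR — unrecognized char '&'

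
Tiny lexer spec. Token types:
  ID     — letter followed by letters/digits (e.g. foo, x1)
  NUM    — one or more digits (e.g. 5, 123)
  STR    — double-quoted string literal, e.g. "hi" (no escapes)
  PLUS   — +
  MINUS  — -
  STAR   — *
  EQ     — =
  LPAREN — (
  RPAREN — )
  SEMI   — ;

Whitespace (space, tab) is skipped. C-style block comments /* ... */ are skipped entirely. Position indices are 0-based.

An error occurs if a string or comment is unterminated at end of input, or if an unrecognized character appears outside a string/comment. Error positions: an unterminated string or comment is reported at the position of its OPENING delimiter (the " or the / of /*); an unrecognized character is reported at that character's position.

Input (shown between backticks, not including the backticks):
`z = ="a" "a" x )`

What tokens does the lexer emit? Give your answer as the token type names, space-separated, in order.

Answer: ID EQ EQ STR STR ID RPAREN

Derivation:
pos=0: emit ID 'z' (now at pos=1)
pos=2: emit EQ '='
pos=4: emit EQ '='
pos=5: enter STRING mode
pos=5: emit STR "a" (now at pos=8)
pos=9: enter STRING mode
pos=9: emit STR "a" (now at pos=12)
pos=13: emit ID 'x' (now at pos=14)
pos=15: emit RPAREN ')'
DONE. 7 tokens: [ID, EQ, EQ, STR, STR, ID, RPAREN]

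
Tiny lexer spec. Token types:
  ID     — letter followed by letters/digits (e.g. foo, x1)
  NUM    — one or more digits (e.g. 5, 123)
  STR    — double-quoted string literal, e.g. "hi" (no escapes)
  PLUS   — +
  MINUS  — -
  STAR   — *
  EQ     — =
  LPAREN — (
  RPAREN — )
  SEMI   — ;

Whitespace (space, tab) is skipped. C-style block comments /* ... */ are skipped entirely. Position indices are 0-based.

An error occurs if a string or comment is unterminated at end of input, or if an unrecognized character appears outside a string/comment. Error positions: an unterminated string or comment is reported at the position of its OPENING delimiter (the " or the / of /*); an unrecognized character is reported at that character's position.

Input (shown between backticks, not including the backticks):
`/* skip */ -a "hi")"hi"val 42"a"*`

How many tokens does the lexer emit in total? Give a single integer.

Answer: 9

Derivation:
pos=0: enter COMMENT mode (saw '/*')
exit COMMENT mode (now at pos=10)
pos=11: emit MINUS '-'
pos=12: emit ID 'a' (now at pos=13)
pos=14: enter STRING mode
pos=14: emit STR "hi" (now at pos=18)
pos=18: emit RPAREN ')'
pos=19: enter STRING mode
pos=19: emit STR "hi" (now at pos=23)
pos=23: emit ID 'val' (now at pos=26)
pos=27: emit NUM '42' (now at pos=29)
pos=29: enter STRING mode
pos=29: emit STR "a" (now at pos=32)
pos=32: emit STAR '*'
DONE. 9 tokens: [MINUS, ID, STR, RPAREN, STR, ID, NUM, STR, STAR]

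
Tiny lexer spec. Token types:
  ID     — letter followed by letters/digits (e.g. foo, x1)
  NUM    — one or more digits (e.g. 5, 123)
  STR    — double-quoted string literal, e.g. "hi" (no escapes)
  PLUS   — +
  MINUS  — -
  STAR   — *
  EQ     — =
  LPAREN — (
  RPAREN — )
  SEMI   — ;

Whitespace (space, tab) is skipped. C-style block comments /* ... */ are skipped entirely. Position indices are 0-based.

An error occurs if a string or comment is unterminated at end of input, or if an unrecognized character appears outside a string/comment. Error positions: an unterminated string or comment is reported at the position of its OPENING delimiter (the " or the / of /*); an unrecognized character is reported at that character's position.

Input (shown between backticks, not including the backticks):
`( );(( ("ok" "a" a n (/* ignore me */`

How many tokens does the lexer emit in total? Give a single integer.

pos=0: emit LPAREN '('
pos=2: emit RPAREN ')'
pos=3: emit SEMI ';'
pos=4: emit LPAREN '('
pos=5: emit LPAREN '('
pos=7: emit LPAREN '('
pos=8: enter STRING mode
pos=8: emit STR "ok" (now at pos=12)
pos=13: enter STRING mode
pos=13: emit STR "a" (now at pos=16)
pos=17: emit ID 'a' (now at pos=18)
pos=19: emit ID 'n' (now at pos=20)
pos=21: emit LPAREN '('
pos=22: enter COMMENT mode (saw '/*')
exit COMMENT mode (now at pos=37)
DONE. 11 tokens: [LPAREN, RPAREN, SEMI, LPAREN, LPAREN, LPAREN, STR, STR, ID, ID, LPAREN]

Answer: 11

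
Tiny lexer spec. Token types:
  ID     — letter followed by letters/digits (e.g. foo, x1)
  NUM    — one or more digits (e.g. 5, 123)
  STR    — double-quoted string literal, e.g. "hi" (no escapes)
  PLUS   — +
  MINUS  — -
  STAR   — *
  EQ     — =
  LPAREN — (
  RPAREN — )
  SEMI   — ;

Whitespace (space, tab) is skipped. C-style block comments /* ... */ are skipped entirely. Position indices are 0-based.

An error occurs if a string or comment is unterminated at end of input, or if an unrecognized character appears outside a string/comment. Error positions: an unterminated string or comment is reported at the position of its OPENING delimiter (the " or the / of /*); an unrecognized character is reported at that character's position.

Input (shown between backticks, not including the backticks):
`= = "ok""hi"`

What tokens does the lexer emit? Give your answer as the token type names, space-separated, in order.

pos=0: emit EQ '='
pos=2: emit EQ '='
pos=4: enter STRING mode
pos=4: emit STR "ok" (now at pos=8)
pos=8: enter STRING mode
pos=8: emit STR "hi" (now at pos=12)
DONE. 4 tokens: [EQ, EQ, STR, STR]

Answer: EQ EQ STR STR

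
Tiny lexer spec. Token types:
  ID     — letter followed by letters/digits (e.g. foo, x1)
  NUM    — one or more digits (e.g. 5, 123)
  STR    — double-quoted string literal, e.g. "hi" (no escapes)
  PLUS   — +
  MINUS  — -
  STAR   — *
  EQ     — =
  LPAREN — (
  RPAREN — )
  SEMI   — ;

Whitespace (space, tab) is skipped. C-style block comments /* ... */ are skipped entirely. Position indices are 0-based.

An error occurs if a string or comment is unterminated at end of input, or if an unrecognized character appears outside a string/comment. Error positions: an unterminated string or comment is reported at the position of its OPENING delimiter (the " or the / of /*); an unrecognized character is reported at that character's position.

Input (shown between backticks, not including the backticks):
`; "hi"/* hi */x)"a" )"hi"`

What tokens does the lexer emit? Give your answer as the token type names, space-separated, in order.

pos=0: emit SEMI ';'
pos=2: enter STRING mode
pos=2: emit STR "hi" (now at pos=6)
pos=6: enter COMMENT mode (saw '/*')
exit COMMENT mode (now at pos=14)
pos=14: emit ID 'x' (now at pos=15)
pos=15: emit RPAREN ')'
pos=16: enter STRING mode
pos=16: emit STR "a" (now at pos=19)
pos=20: emit RPAREN ')'
pos=21: enter STRING mode
pos=21: emit STR "hi" (now at pos=25)
DONE. 7 tokens: [SEMI, STR, ID, RPAREN, STR, RPAREN, STR]

Answer: SEMI STR ID RPAREN STR RPAREN STR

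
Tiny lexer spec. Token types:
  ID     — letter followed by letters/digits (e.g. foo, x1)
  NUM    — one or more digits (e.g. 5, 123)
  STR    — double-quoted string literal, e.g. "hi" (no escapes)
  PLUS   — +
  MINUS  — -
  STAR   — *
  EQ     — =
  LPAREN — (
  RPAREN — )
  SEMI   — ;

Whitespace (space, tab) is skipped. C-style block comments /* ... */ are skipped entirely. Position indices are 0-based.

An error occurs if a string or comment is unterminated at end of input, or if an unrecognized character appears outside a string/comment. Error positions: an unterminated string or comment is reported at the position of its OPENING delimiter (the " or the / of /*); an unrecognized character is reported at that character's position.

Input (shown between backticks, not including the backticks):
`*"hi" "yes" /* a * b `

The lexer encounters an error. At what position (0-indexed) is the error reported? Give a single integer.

Answer: 12

Derivation:
pos=0: emit STAR '*'
pos=1: enter STRING mode
pos=1: emit STR "hi" (now at pos=5)
pos=6: enter STRING mode
pos=6: emit STR "yes" (now at pos=11)
pos=12: enter COMMENT mode (saw '/*')
pos=12: ERROR — unterminated comment (reached EOF)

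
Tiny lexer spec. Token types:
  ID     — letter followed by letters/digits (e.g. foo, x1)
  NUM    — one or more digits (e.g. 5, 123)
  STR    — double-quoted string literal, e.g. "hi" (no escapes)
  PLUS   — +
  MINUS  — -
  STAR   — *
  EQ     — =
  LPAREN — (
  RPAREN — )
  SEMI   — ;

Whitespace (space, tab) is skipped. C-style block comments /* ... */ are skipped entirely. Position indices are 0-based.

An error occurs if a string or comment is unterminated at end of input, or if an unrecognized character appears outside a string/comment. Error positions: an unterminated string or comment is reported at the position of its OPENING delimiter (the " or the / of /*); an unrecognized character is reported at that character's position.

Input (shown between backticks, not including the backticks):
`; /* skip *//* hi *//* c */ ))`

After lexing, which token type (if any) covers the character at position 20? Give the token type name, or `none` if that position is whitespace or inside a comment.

pos=0: emit SEMI ';'
pos=2: enter COMMENT mode (saw '/*')
exit COMMENT mode (now at pos=12)
pos=12: enter COMMENT mode (saw '/*')
exit COMMENT mode (now at pos=20)
pos=20: enter COMMENT mode (saw '/*')
exit COMMENT mode (now at pos=27)
pos=28: emit RPAREN ')'
pos=29: emit RPAREN ')'
DONE. 3 tokens: [SEMI, RPAREN, RPAREN]
Position 20: char is '/' -> none

Answer: none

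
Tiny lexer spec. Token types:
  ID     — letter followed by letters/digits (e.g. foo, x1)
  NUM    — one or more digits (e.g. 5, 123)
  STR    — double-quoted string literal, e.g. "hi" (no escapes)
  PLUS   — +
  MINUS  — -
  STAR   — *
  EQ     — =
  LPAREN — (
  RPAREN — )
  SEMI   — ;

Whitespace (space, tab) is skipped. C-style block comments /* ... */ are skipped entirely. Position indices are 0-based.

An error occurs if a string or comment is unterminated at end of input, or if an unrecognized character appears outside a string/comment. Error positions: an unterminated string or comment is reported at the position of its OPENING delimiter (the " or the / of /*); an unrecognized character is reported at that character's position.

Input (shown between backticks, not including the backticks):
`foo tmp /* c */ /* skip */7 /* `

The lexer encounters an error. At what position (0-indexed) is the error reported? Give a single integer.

pos=0: emit ID 'foo' (now at pos=3)
pos=4: emit ID 'tmp' (now at pos=7)
pos=8: enter COMMENT mode (saw '/*')
exit COMMENT mode (now at pos=15)
pos=16: enter COMMENT mode (saw '/*')
exit COMMENT mode (now at pos=26)
pos=26: emit NUM '7' (now at pos=27)
pos=28: enter COMMENT mode (saw '/*')
pos=28: ERROR — unterminated comment (reached EOF)

Answer: 28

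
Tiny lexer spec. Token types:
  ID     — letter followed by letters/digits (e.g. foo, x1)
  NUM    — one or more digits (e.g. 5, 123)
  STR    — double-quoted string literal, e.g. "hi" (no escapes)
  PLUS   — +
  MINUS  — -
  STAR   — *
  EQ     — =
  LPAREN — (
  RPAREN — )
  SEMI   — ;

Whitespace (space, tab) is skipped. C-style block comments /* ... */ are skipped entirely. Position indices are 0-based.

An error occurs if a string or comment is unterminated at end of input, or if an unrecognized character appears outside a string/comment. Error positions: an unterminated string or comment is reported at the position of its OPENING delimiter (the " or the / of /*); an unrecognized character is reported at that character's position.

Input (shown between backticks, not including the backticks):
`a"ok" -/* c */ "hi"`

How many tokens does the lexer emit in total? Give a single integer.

pos=0: emit ID 'a' (now at pos=1)
pos=1: enter STRING mode
pos=1: emit STR "ok" (now at pos=5)
pos=6: emit MINUS '-'
pos=7: enter COMMENT mode (saw '/*')
exit COMMENT mode (now at pos=14)
pos=15: enter STRING mode
pos=15: emit STR "hi" (now at pos=19)
DONE. 4 tokens: [ID, STR, MINUS, STR]

Answer: 4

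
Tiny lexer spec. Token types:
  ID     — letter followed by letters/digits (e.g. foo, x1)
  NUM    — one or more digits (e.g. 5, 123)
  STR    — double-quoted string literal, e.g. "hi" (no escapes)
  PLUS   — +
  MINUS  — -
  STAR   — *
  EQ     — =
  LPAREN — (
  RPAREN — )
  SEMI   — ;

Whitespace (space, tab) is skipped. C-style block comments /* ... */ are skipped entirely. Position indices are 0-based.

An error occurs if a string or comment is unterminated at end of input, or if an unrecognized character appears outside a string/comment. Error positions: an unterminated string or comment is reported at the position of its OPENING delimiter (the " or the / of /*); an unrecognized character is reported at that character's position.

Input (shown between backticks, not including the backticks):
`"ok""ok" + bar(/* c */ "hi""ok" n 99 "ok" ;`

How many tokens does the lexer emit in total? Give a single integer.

Answer: 11

Derivation:
pos=0: enter STRING mode
pos=0: emit STR "ok" (now at pos=4)
pos=4: enter STRING mode
pos=4: emit STR "ok" (now at pos=8)
pos=9: emit PLUS '+'
pos=11: emit ID 'bar' (now at pos=14)
pos=14: emit LPAREN '('
pos=15: enter COMMENT mode (saw '/*')
exit COMMENT mode (now at pos=22)
pos=23: enter STRING mode
pos=23: emit STR "hi" (now at pos=27)
pos=27: enter STRING mode
pos=27: emit STR "ok" (now at pos=31)
pos=32: emit ID 'n' (now at pos=33)
pos=34: emit NUM '99' (now at pos=36)
pos=37: enter STRING mode
pos=37: emit STR "ok" (now at pos=41)
pos=42: emit SEMI ';'
DONE. 11 tokens: [STR, STR, PLUS, ID, LPAREN, STR, STR, ID, NUM, STR, SEMI]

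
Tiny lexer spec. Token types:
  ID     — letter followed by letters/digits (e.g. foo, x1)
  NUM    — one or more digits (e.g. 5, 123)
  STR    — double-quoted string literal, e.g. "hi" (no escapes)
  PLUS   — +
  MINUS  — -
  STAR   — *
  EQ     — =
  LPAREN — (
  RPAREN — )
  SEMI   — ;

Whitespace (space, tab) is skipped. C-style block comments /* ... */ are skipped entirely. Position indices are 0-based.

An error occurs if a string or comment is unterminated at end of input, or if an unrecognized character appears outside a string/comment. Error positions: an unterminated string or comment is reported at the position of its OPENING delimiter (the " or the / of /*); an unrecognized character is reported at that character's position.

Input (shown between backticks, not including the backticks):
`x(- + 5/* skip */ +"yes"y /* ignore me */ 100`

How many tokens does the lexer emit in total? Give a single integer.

Answer: 9

Derivation:
pos=0: emit ID 'x' (now at pos=1)
pos=1: emit LPAREN '('
pos=2: emit MINUS '-'
pos=4: emit PLUS '+'
pos=6: emit NUM '5' (now at pos=7)
pos=7: enter COMMENT mode (saw '/*')
exit COMMENT mode (now at pos=17)
pos=18: emit PLUS '+'
pos=19: enter STRING mode
pos=19: emit STR "yes" (now at pos=24)
pos=24: emit ID 'y' (now at pos=25)
pos=26: enter COMMENT mode (saw '/*')
exit COMMENT mode (now at pos=41)
pos=42: emit NUM '100' (now at pos=45)
DONE. 9 tokens: [ID, LPAREN, MINUS, PLUS, NUM, PLUS, STR, ID, NUM]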